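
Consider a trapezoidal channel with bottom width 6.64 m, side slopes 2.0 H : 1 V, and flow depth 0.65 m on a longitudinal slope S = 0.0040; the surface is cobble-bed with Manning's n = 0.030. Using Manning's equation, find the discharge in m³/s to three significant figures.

7.22 m³/s

A = (b + z·y)·y = (6.64 + 2.0×0.65)×0.65 = 5.161 m²
P = b + 2y√(1+z²) = 6.64 + 2×0.65×√(1+2.0²) = 9.547 m
R = A/P = 5.161/9.547 = 0.5406 m
Q = (1/n)·A·R^(2/3)·S^(1/2) = (1/0.030) × 5.161 × 0.5406^(2/3) × 0.0040^(1/2) = 7.220 m³/s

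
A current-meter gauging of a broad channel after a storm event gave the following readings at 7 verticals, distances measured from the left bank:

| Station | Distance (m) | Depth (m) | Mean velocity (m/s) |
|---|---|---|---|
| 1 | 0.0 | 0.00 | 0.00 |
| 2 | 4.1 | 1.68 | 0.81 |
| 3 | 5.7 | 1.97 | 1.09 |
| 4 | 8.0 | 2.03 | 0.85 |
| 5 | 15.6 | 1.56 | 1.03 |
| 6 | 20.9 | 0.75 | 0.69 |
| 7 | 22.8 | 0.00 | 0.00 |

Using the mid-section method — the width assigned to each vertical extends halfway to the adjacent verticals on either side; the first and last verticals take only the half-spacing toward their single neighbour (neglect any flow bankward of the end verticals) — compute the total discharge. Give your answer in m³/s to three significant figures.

28.8 m³/s

w_2 = (5.7 − 0.0)/2 = 2.85 m; q_2 = 0.81 × 1.68 × 2.85 = 3.878 m³/s
w_3 = (8.0 − 4.1)/2 = 1.95 m; q_3 = 1.09 × 1.97 × 1.95 = 4.187 m³/s
w_4 = (15.6 − 5.7)/2 = 4.95 m; q_4 = 0.85 × 2.03 × 4.95 = 8.541 m³/s
w_5 = (20.9 − 8.0)/2 = 6.45 m; q_5 = 1.03 × 1.56 × 6.45 = 10.36 m³/s
w_6 = (22.8 − 15.6)/2 = 3.6 m; q_6 = 0.69 × 0.75 × 3.6 = 1.863 m³/s
Stations 1, 7 contribute zero (depth or velocity is 0).
Q = Σ qᵢ = 28.83 m³/s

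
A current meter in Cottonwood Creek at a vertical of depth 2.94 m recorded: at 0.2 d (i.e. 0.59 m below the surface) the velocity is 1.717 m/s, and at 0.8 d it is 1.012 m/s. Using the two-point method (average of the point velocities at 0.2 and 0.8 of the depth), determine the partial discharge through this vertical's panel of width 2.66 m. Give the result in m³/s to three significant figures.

v̄ = (1.717 + 1.012) / 2 = 1.365 m/s
q = v̄ × d × w = 1.365 × 2.94 × 2.66 = 10.67 m³/s

10.7 m³/s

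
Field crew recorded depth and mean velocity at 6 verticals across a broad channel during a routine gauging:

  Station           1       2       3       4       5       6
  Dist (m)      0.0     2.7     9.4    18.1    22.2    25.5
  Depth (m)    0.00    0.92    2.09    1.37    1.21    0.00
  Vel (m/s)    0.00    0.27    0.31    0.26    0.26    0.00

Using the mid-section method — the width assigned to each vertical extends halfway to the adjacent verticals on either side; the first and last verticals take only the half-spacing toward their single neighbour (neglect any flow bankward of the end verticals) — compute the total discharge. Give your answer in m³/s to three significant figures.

9.60 m³/s

w_2 = (9.4 − 0.0)/2 = 4.7 m; q_2 = 0.27 × 0.92 × 4.7 = 1.167 m³/s
w_3 = (18.1 − 2.7)/2 = 7.7 m; q_3 = 0.31 × 2.09 × 7.7 = 4.989 m³/s
w_4 = (22.2 − 9.4)/2 = 6.4 m; q_4 = 0.26 × 1.37 × 6.4 = 2.280 m³/s
w_5 = (25.5 − 18.1)/2 = 3.7 m; q_5 = 0.26 × 1.21 × 3.7 = 1.164 m³/s
Stations 1, 6 contribute zero (depth or velocity is 0).
Q = Σ qᵢ = 9.600 m³/s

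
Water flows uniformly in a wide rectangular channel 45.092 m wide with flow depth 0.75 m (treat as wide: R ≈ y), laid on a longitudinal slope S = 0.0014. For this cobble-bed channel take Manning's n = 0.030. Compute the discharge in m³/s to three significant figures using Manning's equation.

A = b·y = 45.092 × 0.75 = 33.82 m²
Wide channel: R ≈ y = 0.75 m
Q = (1/n)·A·R^(2/3)·S^(1/2) = (1/0.030) × 33.82 × 0.7500^(2/3) × 0.0014^(1/2) = 34.82 m³/s

34.8 m³/s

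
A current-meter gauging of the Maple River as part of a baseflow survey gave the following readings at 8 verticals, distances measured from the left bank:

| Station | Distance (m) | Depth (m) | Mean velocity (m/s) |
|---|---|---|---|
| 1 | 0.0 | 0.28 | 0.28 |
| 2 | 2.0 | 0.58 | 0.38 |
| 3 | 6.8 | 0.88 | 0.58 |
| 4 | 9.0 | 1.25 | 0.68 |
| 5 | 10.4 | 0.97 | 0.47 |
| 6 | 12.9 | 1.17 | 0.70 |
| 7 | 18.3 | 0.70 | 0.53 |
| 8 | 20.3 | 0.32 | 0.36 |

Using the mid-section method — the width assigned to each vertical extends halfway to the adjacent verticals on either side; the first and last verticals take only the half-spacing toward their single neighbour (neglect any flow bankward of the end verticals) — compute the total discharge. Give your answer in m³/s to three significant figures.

9.76 m³/s

w_1 = (2.0 − 0.0)/2 = 1 m; q_1 = 0.28 × 0.28 × 1 = 0.07840 m³/s
w_2 = (6.8 − 0.0)/2 = 3.4 m; q_2 = 0.38 × 0.58 × 3.4 = 0.7494 m³/s
w_3 = (9.0 − 2.0)/2 = 3.5 m; q_3 = 0.58 × 0.88 × 3.5 = 1.786 m³/s
w_4 = (10.4 − 6.8)/2 = 1.8 m; q_4 = 0.68 × 1.25 × 1.8 = 1.530 m³/s
w_5 = (12.9 − 9.0)/2 = 1.95 m; q_5 = 0.47 × 0.97 × 1.95 = 0.8890 m³/s
w_6 = (18.3 − 10.4)/2 = 3.95 m; q_6 = 0.70 × 1.17 × 3.95 = 3.235 m³/s
w_7 = (20.3 − 12.9)/2 = 3.7 m; q_7 = 0.53 × 0.70 × 3.7 = 1.373 m³/s
w_8 = (20.3 − 18.3)/2 = 1 m; q_8 = 0.36 × 0.32 × 1 = 0.1152 m³/s
Q = Σ qᵢ = 9.756 m³/s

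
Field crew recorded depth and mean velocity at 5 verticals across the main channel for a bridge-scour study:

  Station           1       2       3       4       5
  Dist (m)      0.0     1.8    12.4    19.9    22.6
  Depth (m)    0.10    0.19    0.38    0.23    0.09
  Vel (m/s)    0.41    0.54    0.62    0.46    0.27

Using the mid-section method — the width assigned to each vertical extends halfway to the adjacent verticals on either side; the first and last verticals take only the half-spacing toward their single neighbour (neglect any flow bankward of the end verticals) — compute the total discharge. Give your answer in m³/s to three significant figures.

w_1 = (1.8 − 0.0)/2 = 0.9 m; q_1 = 0.41 × 0.10 × 0.9 = 0.03690 m³/s
w_2 = (12.4 − 0.0)/2 = 6.2 m; q_2 = 0.54 × 0.19 × 6.2 = 0.6361 m³/s
w_3 = (19.9 − 1.8)/2 = 9.05 m; q_3 = 0.62 × 0.38 × 9.05 = 2.132 m³/s
w_4 = (22.6 − 12.4)/2 = 5.1 m; q_4 = 0.46 × 0.23 × 5.1 = 0.5396 m³/s
w_5 = (22.6 − 19.9)/2 = 1.35 m; q_5 = 0.27 × 0.09 × 1.35 = 0.03281 m³/s
Q = Σ qᵢ = 3.378 m³/s

3.38 m³/s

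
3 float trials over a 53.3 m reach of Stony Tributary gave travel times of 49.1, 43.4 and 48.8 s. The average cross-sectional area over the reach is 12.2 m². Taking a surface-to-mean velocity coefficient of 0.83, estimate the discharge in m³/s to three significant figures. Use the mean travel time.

11.5 m³/s

t̄ = (49.1 + 43.4 + 48.8) / 3 = 47.1 s
v_surface = L / t̄ = 53.3 / 47.1 = 1.132 m/s
v_mean = 0.83 × 1.132 = 0.9393 m/s
Q = A × v_mean = 12.2 × 0.9393 = 11.46 m³/s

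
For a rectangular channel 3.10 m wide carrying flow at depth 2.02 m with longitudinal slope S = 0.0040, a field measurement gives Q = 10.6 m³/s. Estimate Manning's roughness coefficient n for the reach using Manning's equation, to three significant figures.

A = b·y = 3.10 × 2.02 = 6.262 m²
P = b + 2y = 3.10 + 2×2.02 = 7.140 m
R = A/P = 6.262/7.140 = 0.8770 m
n = (1/Q)·A·R^(2/3)·S^(1/2) = (1/10.6) × 6.262 × 0.9162 × 0.06325 = 0.03423

0.0342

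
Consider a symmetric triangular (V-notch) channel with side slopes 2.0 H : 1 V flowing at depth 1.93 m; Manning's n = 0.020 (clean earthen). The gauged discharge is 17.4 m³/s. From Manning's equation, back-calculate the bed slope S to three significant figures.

0.00266

A = z·y² = 2.0×1.93² = 7.450 m²
P = 2y√(1+z²) = 2×1.93×√(1+2.0²) = 8.631 m
R = A/P = 7.450/8.631 = 0.8631 m
S = (Q·n / (1·A·R^(2/3)))² = (17.4×0.020 / (1×7.450×0.9065))² = 0.002655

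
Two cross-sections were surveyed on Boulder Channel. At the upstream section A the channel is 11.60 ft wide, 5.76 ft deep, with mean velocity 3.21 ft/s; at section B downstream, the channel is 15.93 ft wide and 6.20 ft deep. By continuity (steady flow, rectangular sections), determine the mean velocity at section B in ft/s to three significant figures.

Q = A₁V₁ = (11.60×5.76) × 3.21 = 214.5 ft³/s
A₂ = 15.93 × 6.20 = 98.77 ft²
V₂ = Q/A₂ = 214.5/98.77 = 2.172 ft/s

2.17 ft/s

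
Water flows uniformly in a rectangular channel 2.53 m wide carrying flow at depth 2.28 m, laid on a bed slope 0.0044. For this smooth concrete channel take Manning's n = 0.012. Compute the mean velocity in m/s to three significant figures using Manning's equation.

A = b·y = 2.53 × 2.28 = 5.768 m²
P = b + 2y = 2.53 + 2×2.28 = 7.090 m
R = A/P = 5.768/7.090 = 0.8136 m
Q = (1/n)·A·R^(2/3)·S^(1/2) = (1/0.012) × 5.768 × 0.8136^(2/3) × 0.0044^(1/2) = 27.79 m³/s
V = Q/A = 27.79/5.768 = 4.817 m/s

4.82 m/s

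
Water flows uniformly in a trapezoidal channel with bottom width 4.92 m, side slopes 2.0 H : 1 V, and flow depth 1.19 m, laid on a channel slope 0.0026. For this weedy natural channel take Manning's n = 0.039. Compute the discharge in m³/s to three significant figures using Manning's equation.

10.2 m³/s

A = (b + z·y)·y = (4.92 + 2.0×1.19)×1.19 = 8.687 m²
P = b + 2y√(1+z²) = 4.92 + 2×1.19×√(1+2.0²) = 10.24 m
R = A/P = 8.687/10.24 = 0.8482 m
Q = (1/n)·A·R^(2/3)·S^(1/2) = (1/0.039) × 8.687 × 0.8482^(2/3) × 0.0026^(1/2) = 10.18 m³/s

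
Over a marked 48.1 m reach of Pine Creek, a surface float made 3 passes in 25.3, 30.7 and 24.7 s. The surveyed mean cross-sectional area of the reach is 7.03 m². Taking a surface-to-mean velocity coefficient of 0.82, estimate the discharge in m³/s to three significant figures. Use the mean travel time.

10.3 m³/s

t̄ = (25.3 + 30.7 + 24.7) / 3 = 26.9 s
v_surface = L / t̄ = 48.1 / 26.9 = 1.788 m/s
v_mean = 0.82 × 1.788 = 1.466 m/s
Q = A × v_mean = 7.03 × 1.466 = 10.31 m³/s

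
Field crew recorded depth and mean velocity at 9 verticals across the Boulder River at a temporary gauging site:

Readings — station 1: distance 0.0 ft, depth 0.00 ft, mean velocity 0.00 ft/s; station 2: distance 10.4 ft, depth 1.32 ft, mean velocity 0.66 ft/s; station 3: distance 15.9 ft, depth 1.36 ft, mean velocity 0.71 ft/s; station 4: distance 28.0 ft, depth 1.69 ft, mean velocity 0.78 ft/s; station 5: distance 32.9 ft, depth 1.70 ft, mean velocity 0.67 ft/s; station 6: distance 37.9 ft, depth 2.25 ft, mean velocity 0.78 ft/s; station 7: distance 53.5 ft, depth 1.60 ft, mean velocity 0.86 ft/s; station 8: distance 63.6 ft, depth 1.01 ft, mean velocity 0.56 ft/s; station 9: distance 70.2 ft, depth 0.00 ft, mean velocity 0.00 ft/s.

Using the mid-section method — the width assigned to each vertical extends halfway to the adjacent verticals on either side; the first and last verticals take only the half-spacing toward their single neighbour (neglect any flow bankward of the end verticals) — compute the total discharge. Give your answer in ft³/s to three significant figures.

w_2 = (15.9 − 0.0)/2 = 7.95 ft; q_2 = 0.66 × 1.32 × 7.95 = 6.926 ft³/s
w_3 = (28.0 − 10.4)/2 = 8.8 ft; q_3 = 0.71 × 1.36 × 8.8 = 8.497 ft³/s
w_4 = (32.9 − 15.9)/2 = 8.5 ft; q_4 = 0.78 × 1.69 × 8.5 = 11.20 ft³/s
w_5 = (37.9 − 28.0)/2 = 4.95 ft; q_5 = 0.67 × 1.70 × 4.95 = 5.638 ft³/s
w_6 = (53.5 − 32.9)/2 = 10.3 ft; q_6 = 0.78 × 2.25 × 10.3 = 18.08 ft³/s
w_7 = (63.6 − 37.9)/2 = 12.85 ft; q_7 = 0.86 × 1.60 × 12.85 = 17.68 ft³/s
w_8 = (70.2 − 53.5)/2 = 8.35 ft; q_8 = 0.56 × 1.01 × 8.35 = 4.723 ft³/s
Stations 1, 9 contribute zero (depth or velocity is 0).
Q = Σ qᵢ = 72.75 ft³/s

72.7 ft³/s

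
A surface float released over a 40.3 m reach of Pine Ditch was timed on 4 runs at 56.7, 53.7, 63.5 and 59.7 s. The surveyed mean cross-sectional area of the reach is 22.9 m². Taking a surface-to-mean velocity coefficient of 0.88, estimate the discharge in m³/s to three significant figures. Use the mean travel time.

t̄ = (56.7 + 53.7 + 63.5 + 59.7) / 4 = 58.4 s
v_surface = L / t̄ = 40.3 / 58.4 = 0.6901 m/s
v_mean = 0.88 × 0.6901 = 0.6073 m/s
Q = A × v_mean = 22.9 × 0.6073 = 13.91 m³/s

13.9 m³/s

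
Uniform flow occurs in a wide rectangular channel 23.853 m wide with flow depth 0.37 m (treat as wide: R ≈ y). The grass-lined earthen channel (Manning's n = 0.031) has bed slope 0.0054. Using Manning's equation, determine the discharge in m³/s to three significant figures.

10.8 m³/s

A = b·y = 23.853 × 0.37 = 8.826 m²
Wide channel: R ≈ y = 0.37 m
Q = (1/n)·A·R^(2/3)·S^(1/2) = (1/0.031) × 8.826 × 0.3700^(2/3) × 0.0054^(1/2) = 10.78 m³/s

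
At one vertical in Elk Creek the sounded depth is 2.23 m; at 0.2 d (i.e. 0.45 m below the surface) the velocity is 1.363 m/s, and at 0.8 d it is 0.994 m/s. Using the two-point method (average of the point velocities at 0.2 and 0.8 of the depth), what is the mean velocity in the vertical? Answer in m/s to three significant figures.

1.18 m/s

v̄ = (1.363 + 0.994) / 2 = 1.179 m/s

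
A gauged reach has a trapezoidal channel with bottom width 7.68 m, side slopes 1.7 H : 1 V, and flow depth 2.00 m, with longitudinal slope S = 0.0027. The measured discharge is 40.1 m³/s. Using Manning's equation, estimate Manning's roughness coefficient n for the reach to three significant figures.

0.0363

A = (b + z·y)·y = (7.68 + 1.7×2.00)×2.00 = 22.16 m²
P = b + 2y√(1+z²) = 7.68 + 2×2.00×√(1+1.7²) = 15.57 m
R = A/P = 22.16/15.57 = 1.423 m
n = (1/Q)·A·R^(2/3)·S^(1/2) = (1/40.1) × 22.16 × 1.265 × 0.05196 = 0.03633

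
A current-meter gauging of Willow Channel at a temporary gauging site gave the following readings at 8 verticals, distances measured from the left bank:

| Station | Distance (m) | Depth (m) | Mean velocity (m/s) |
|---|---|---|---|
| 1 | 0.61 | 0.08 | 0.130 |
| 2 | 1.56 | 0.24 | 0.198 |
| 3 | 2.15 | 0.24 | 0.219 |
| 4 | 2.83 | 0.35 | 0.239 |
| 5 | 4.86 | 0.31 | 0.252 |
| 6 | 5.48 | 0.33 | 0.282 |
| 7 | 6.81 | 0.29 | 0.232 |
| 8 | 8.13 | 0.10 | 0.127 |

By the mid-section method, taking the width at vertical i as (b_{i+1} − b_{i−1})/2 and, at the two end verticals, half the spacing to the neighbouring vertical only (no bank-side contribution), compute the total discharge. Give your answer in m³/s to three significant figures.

0.480 m³/s

w_1 = (1.56 − 0.61)/2 = 0.475 m; q_1 = 0.130 × 0.08 × 0.475 = 0.004940 m³/s
w_2 = (2.15 − 0.61)/2 = 0.77 m; q_2 = 0.198 × 0.24 × 0.77 = 0.03659 m³/s
w_3 = (2.83 − 1.56)/2 = 0.635 m; q_3 = 0.219 × 0.24 × 0.635 = 0.03338 m³/s
w_4 = (4.86 − 2.15)/2 = 1.355 m; q_4 = 0.239 × 0.35 × 1.355 = 0.1133 m³/s
w_5 = (5.48 − 2.83)/2 = 1.325 m; q_5 = 0.252 × 0.31 × 1.325 = 0.1035 m³/s
w_6 = (6.81 − 4.86)/2 = 0.975 m; q_6 = 0.282 × 0.33 × 0.975 = 0.09073 m³/s
w_7 = (8.13 − 5.48)/2 = 1.325 m; q_7 = 0.232 × 0.29 × 1.325 = 0.08915 m³/s
w_8 = (8.13 − 6.81)/2 = 0.66 m; q_8 = 0.127 × 0.10 × 0.66 = 0.008382 m³/s
Q = Σ qᵢ = 0.4800 m³/s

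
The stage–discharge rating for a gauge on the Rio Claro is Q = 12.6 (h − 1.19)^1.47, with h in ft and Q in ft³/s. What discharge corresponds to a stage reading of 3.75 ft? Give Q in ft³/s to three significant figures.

50.2 ft³/s

Q = 12.6 × (3.75 − 1.19)^1.47 = 12.6 × 2.56^1.47 = 50.17 ft³/s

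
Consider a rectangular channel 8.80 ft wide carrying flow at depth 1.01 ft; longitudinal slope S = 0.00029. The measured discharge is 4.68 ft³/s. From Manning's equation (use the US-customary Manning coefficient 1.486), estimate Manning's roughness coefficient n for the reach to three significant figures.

0.0422

A = b·y = 8.80 × 1.01 = 8.888 ft²
P = b + 2y = 8.80 + 2×1.01 = 10.82 ft
R = A/P = 8.888/10.82 = 0.8214 ft
n = (1.486/Q)·A·R^(2/3)·S^(1/2) = (1.486/4.68) × 8.888 × 0.8771 × 0.01703 = 0.04215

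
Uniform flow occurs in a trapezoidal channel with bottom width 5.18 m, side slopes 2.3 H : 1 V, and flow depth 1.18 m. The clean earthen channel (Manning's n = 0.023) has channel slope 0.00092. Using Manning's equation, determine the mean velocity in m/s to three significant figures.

1.17 m/s

A = (b + z·y)·y = (5.18 + 2.3×1.18)×1.18 = 9.315 m²
P = b + 2y√(1+z²) = 5.18 + 2×1.18×√(1+2.3²) = 11.10 m
R = A/P = 9.315/11.10 = 0.8393 m
Q = (1/n)·A·R^(2/3)·S^(1/2) = (1/0.023) × 9.315 × 0.8393^(2/3) × 0.00092^(1/2) = 10.93 m³/s
V = Q/A = 10.93/9.315 = 1.173 m/s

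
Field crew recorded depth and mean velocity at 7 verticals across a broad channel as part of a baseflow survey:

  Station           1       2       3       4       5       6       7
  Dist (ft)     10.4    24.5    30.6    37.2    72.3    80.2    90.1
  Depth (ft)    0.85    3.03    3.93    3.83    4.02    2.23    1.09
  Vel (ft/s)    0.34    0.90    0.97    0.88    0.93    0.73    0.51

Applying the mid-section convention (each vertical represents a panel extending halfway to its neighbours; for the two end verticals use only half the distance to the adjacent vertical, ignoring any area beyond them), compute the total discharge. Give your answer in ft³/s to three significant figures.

222 ft³/s

w_1 = (24.5 − 10.4)/2 = 7.05 ft; q_1 = 0.34 × 0.85 × 7.05 = 2.037 ft³/s
w_2 = (30.6 − 10.4)/2 = 10.1 ft; q_2 = 0.90 × 3.03 × 10.1 = 27.54 ft³/s
w_3 = (37.2 − 24.5)/2 = 6.35 ft; q_3 = 0.97 × 3.93 × 6.35 = 24.21 ft³/s
w_4 = (72.3 − 30.6)/2 = 20.85 ft; q_4 = 0.88 × 3.83 × 20.85 = 70.27 ft³/s
w_5 = (80.2 − 37.2)/2 = 21.5 ft; q_5 = 0.93 × 4.02 × 21.5 = 80.38 ft³/s
w_6 = (90.1 − 72.3)/2 = 8.9 ft; q_6 = 0.73 × 2.23 × 8.9 = 14.49 ft³/s
w_7 = (90.1 − 80.2)/2 = 4.95 ft; q_7 = 0.51 × 1.09 × 4.95 = 2.752 ft³/s
Q = Σ qᵢ = 221.7 ft³/s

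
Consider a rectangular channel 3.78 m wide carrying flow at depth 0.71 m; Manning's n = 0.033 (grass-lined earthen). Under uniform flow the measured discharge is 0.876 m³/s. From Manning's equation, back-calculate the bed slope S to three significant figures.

A = b·y = 3.78 × 0.71 = 2.684 m²
P = b + 2y = 3.78 + 2×0.71 = 5.200 m
R = A/P = 2.684/5.200 = 0.5161 m
S = (Q·n / (1·A·R^(2/3)))² = (0.876×0.033 / (1×2.684×0.6434))² = 0.0002802

0.000280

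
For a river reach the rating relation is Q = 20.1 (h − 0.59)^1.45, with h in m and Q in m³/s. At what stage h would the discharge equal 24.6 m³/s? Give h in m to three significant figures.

1.74 m

h − h₀ = (Q/C)^(1/b) = (24.6/20.1)^(1/1.45) = 1.150 m
h = 0.59 + 1.150 = 1.740 m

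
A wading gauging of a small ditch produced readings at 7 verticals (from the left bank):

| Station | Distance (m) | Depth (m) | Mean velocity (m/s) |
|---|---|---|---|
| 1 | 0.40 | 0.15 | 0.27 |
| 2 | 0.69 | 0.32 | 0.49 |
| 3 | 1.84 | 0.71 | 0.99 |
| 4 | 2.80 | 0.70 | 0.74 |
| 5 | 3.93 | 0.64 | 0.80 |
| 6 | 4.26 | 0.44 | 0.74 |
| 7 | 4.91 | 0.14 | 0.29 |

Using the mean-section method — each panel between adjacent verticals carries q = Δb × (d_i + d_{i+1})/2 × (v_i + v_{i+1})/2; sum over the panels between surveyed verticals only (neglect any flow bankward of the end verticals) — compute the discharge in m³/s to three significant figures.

Panel 1-2: Δb = 0.29 m, d̄ = (0.15+0.32)/2 = 0.235, v̄ = (0.27+0.49)/2 = 0.38 → q = 0.29×0.235×0.38 = 0.02590 m³/s
Panel 2-3: Δb = 1.15 m, d̄ = (0.32+0.71)/2 = 0.515, v̄ = (0.49+0.99)/2 = 0.74 → q = 1.15×0.515×0.74 = 0.4383 m³/s
Panel 3-4: Δb = 0.96 m, d̄ = (0.71+0.70)/2 = 0.705, v̄ = (0.99+0.74)/2 = 0.865 → q = 0.96×0.705×0.865 = 0.5854 m³/s
Panel 4-5: Δb = 1.13 m, d̄ = (0.70+0.64)/2 = 0.67, v̄ = (0.74+0.80)/2 = 0.77 → q = 1.13×0.67×0.77 = 0.5830 m³/s
Panel 5-6: Δb = 0.33 m, d̄ = (0.64+0.44)/2 = 0.54, v̄ = (0.80+0.74)/2 = 0.77 → q = 0.33×0.54×0.77 = 0.1372 m³/s
Panel 6-7: Δb = 0.65 m, d̄ = (0.44+0.14)/2 = 0.29, v̄ = (0.74+0.29)/2 = 0.515 → q = 0.65×0.29×0.515 = 0.09708 m³/s
Q = Σ q = 1.867 m³/s

1.87 m³/s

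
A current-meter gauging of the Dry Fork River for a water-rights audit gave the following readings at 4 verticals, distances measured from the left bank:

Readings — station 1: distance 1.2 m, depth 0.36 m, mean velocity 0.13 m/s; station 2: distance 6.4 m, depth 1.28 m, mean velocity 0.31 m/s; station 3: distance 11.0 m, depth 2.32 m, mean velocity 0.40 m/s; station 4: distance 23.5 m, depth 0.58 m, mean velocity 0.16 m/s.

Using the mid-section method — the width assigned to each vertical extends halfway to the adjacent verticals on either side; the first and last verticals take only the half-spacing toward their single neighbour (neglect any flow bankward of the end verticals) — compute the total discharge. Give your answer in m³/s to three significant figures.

w_1 = (6.4 − 1.2)/2 = 2.6 m; q_1 = 0.13 × 0.36 × 2.6 = 0.1217 m³/s
w_2 = (11.0 − 1.2)/2 = 4.9 m; q_2 = 0.31 × 1.28 × 4.9 = 1.944 m³/s
w_3 = (23.5 − 6.4)/2 = 8.55 m; q_3 = 0.40 × 2.32 × 8.55 = 7.934 m³/s
w_4 = (23.5 − 11.0)/2 = 6.25 m; q_4 = 0.16 × 0.58 × 6.25 = 0.5800 m³/s
Q = Σ qᵢ = 10.58 m³/s

10.6 m³/s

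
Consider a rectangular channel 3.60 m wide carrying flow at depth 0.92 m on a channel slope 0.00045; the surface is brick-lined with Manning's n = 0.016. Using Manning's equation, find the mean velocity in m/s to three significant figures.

A = b·y = 3.60 × 0.92 = 3.312 m²
P = b + 2y = 3.60 + 2×0.92 = 5.440 m
R = A/P = 3.312/5.440 = 0.6088 m
Q = (1/n)·A·R^(2/3)·S^(1/2) = (1/0.016) × 3.312 × 0.6088^(2/3) × 0.00045^(1/2) = 3.154 m³/s
V = Q/A = 3.154/3.312 = 0.9524 m/s

0.952 m/s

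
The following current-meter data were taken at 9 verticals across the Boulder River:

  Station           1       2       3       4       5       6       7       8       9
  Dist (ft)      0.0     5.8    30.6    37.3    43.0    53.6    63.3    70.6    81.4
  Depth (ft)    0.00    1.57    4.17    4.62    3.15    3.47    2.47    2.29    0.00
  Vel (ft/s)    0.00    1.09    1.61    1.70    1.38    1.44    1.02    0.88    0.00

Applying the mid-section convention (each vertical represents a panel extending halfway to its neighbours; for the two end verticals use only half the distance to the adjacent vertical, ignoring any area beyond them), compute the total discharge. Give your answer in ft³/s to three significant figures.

306 ft³/s

w_2 = (30.6 − 0.0)/2 = 15.3 ft; q_2 = 1.09 × 1.57 × 15.3 = 26.18 ft³/s
w_3 = (37.3 − 5.8)/2 = 15.75 ft; q_3 = 1.61 × 4.17 × 15.75 = 105.7 ft³/s
w_4 = (43.0 − 30.6)/2 = 6.2 ft; q_4 = 1.70 × 4.62 × 6.2 = 48.69 ft³/s
w_5 = (53.6 − 37.3)/2 = 8.15 ft; q_5 = 1.38 × 3.15 × 8.15 = 35.43 ft³/s
w_6 = (63.3 − 43.0)/2 = 10.15 ft; q_6 = 1.44 × 3.47 × 10.15 = 50.72 ft³/s
w_7 = (70.6 − 53.6)/2 = 8.5 ft; q_7 = 1.02 × 2.47 × 8.5 = 21.41 ft³/s
w_8 = (81.4 − 63.3)/2 = 9.05 ft; q_8 = 0.88 × 2.29 × 9.05 = 18.24 ft³/s
Stations 1, 9 contribute zero (depth or velocity is 0).
Q = Σ qᵢ = 306.4 ft³/s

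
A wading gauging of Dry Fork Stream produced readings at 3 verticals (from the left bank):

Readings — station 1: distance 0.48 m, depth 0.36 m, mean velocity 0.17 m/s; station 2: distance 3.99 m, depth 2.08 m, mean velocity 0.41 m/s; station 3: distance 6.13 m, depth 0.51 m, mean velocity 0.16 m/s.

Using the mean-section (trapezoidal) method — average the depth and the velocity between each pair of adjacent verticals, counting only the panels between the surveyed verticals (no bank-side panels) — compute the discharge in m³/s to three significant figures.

2.03 m³/s

Panel 1-2: Δb = 3.51 m, d̄ = (0.36+2.08)/2 = 1.22, v̄ = (0.17+0.41)/2 = 0.29 → q = 3.51×1.22×0.29 = 1.242 m³/s
Panel 2-3: Δb = 2.14 m, d̄ = (2.08+0.51)/2 = 1.295, v̄ = (0.41+0.16)/2 = 0.285 → q = 2.14×1.295×0.285 = 0.7898 m³/s
Q = Σ q = 2.032 m³/s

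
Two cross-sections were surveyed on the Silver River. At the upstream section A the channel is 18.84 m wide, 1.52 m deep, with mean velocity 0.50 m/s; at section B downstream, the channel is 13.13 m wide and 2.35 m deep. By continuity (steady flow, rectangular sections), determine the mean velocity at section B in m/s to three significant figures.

0.464 m/s

Q = A₁V₁ = (18.84×1.52) × 0.50 = 14.32 m³/s
A₂ = 13.13 × 2.35 = 30.86 m²
V₂ = Q/A₂ = 14.32/30.86 = 0.4640 m/s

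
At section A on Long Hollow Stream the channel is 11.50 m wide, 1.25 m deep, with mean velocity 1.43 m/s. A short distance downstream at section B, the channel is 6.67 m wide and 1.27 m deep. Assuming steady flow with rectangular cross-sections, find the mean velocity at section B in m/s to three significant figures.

Q = A₁V₁ = (11.50×1.25) × 1.43 = 20.56 m³/s
A₂ = 6.67 × 1.27 = 8.471 m²
V₂ = Q/A₂ = 20.56/8.471 = 2.427 m/s

2.43 m/s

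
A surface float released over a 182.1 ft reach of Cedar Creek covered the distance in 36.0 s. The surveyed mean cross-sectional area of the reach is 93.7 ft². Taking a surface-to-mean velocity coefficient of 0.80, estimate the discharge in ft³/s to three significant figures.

v_surface = L / t̄ = 182.1 / 36 = 5.058 ft/s
v_mean = 0.80 × 5.058 = 4.047 ft/s
Q = A × v_mean = 93.7 × 4.047 = 379.2 ft³/s

379 ft³/s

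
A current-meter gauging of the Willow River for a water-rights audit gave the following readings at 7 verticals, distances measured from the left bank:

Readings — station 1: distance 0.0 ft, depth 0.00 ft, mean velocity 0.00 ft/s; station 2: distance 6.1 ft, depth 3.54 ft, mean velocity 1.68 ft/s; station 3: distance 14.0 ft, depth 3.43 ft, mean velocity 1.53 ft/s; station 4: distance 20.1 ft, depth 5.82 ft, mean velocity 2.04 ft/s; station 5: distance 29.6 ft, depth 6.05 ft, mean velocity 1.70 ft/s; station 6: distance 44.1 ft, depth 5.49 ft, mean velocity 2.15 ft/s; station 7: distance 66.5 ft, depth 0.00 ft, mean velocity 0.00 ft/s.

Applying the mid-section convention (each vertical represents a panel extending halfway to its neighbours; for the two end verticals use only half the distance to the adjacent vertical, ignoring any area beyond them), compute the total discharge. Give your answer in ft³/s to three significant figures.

512 ft³/s

w_2 = (14.0 − 0.0)/2 = 7 ft; q_2 = 1.68 × 3.54 × 7 = 41.63 ft³/s
w_3 = (20.1 − 6.1)/2 = 7 ft; q_3 = 1.53 × 3.43 × 7 = 36.74 ft³/s
w_4 = (29.6 − 14.0)/2 = 7.8 ft; q_4 = 2.04 × 5.82 × 7.8 = 92.61 ft³/s
w_5 = (44.1 − 20.1)/2 = 12 ft; q_5 = 1.70 × 6.05 × 12 = 123.4 ft³/s
w_6 = (66.5 − 29.6)/2 = 18.45 ft; q_6 = 2.15 × 5.49 × 18.45 = 217.8 ft³/s
Stations 1, 7 contribute zero (depth or velocity is 0).
Q = Σ qᵢ = 512.2 ft³/s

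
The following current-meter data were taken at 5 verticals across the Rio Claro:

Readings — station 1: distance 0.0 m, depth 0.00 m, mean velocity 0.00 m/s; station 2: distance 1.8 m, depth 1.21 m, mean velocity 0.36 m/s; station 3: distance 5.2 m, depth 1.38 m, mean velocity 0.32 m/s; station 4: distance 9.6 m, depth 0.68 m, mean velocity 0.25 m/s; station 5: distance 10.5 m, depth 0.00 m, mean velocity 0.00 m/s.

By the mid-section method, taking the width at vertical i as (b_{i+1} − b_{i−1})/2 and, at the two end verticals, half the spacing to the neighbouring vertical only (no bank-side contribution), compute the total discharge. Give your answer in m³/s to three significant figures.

w_2 = (5.2 − 0.0)/2 = 2.6 m; q_2 = 0.36 × 1.21 × 2.6 = 1.133 m³/s
w_3 = (9.6 − 1.8)/2 = 3.9 m; q_3 = 0.32 × 1.38 × 3.9 = 1.722 m³/s
w_4 = (10.5 − 5.2)/2 = 2.65 m; q_4 = 0.25 × 0.68 × 2.65 = 0.4505 m³/s
Stations 1, 5 contribute zero (depth or velocity is 0).
Q = Σ qᵢ = 3.305 m³/s

3.31 m³/s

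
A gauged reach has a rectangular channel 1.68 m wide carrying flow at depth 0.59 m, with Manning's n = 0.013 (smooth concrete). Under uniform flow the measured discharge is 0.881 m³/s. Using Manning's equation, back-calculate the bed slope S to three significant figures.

0.000548

A = b·y = 1.68 × 0.59 = 0.9912 m²
P = b + 2y = 1.68 + 2×0.59 = 2.860 m
R = A/P = 0.9912/2.860 = 0.3466 m
S = (Q·n / (1·A·R^(2/3)))² = (0.881×0.013 / (1×0.9912×0.4934))² = 0.0005484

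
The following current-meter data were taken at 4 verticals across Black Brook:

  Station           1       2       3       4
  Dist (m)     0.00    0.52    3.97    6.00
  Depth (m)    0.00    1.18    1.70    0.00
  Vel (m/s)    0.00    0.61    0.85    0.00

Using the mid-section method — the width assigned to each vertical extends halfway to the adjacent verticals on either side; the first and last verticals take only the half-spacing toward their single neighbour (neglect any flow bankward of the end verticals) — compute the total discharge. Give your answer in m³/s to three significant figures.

w_2 = (3.97 − 0.00)/2 = 1.985 m; q_2 = 0.61 × 1.18 × 1.985 = 1.429 m³/s
w_3 = (6.00 − 0.52)/2 = 2.74 m; q_3 = 0.85 × 1.70 × 2.74 = 3.959 m³/s
Stations 1, 4 contribute zero (depth or velocity is 0).
Q = Σ qᵢ = 5.388 m³/s

5.39 m³/s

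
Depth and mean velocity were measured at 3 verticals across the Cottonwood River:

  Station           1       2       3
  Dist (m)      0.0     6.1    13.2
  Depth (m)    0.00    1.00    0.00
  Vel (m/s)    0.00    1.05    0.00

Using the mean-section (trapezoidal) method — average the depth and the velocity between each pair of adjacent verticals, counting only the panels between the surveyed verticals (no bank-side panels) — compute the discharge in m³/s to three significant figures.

3.47 m³/s

Panel 1-2: Δb = 6.1 m, d̄ = (0.00+1.00)/2 = 0.5, v̄ = (0.00+1.05)/2 = 0.525 → q = 6.1×0.5×0.525 = 1.601 m³/s
Panel 2-3: Δb = 7.1 m, d̄ = (1.00+0.00)/2 = 0.5, v̄ = (1.05+0.00)/2 = 0.525 → q = 7.1×0.5×0.525 = 1.864 m³/s
Q = Σ q = 3.465 m³/s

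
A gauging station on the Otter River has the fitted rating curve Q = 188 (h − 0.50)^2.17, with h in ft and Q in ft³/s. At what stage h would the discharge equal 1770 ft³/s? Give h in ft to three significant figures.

h − h₀ = (Q/C)^(1/b) = (1770/188)^(1/2.17) = 2.810 ft
h = 0.50 + 2.810 = 3.310 ft

3.31 ft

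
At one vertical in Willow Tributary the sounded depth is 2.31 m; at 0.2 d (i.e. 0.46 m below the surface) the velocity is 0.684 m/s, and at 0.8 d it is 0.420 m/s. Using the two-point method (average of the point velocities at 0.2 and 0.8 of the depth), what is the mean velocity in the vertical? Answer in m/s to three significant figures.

v̄ = (0.684 + 0.420) / 2 = 0.5520 m/s

0.552 m/s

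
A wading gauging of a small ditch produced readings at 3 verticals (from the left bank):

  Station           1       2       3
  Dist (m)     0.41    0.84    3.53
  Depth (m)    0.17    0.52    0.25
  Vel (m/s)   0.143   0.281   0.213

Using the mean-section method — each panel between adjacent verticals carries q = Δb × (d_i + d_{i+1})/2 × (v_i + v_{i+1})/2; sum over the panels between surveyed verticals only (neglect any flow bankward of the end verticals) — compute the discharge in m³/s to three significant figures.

Panel 1-2: Δb = 0.43 m, d̄ = (0.17+0.52)/2 = 0.345, v̄ = (0.143+0.281)/2 = 0.212 → q = 0.43×0.345×0.212 = 0.03145 m³/s
Panel 2-3: Δb = 2.69 m, d̄ = (0.52+0.25)/2 = 0.385, v̄ = (0.281+0.213)/2 = 0.247 → q = 2.69×0.385×0.247 = 0.2558 m³/s
Q = Σ q = 0.2873 m³/s

0.287 m³/s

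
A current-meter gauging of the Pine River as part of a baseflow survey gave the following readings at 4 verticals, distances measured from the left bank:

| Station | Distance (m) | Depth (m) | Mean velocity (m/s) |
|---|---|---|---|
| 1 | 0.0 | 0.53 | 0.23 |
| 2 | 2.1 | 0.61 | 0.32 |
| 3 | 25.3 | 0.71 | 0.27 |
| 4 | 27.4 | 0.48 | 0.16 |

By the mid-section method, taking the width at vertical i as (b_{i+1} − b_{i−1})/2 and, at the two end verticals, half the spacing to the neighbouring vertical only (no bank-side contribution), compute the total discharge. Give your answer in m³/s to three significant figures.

5.10 m³/s

w_1 = (2.1 − 0.0)/2 = 1.05 m; q_1 = 0.23 × 0.53 × 1.05 = 0.1280 m³/s
w_2 = (25.3 − 0.0)/2 = 12.65 m; q_2 = 0.32 × 0.61 × 12.65 = 2.469 m³/s
w_3 = (27.4 − 2.1)/2 = 12.65 m; q_3 = 0.27 × 0.71 × 12.65 = 2.425 m³/s
w_4 = (27.4 − 25.3)/2 = 1.05 m; q_4 = 0.16 × 0.48 × 1.05 = 0.08064 m³/s
Q = Σ qᵢ = 5.103 m³/s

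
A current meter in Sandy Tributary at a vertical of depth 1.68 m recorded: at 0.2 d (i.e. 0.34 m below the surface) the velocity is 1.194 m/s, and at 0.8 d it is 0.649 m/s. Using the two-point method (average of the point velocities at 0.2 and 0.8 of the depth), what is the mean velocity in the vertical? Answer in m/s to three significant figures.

0.922 m/s

v̄ = (1.194 + 0.649) / 2 = 0.9215 m/s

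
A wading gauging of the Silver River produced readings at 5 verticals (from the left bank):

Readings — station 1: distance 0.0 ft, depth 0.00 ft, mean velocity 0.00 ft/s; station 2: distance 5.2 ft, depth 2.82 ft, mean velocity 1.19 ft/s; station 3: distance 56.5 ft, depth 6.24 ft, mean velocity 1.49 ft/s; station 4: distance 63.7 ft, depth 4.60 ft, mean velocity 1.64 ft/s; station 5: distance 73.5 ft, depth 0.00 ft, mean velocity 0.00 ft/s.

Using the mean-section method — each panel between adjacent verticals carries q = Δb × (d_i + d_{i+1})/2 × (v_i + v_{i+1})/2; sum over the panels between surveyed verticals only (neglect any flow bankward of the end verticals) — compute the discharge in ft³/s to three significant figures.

395 ft³/s

Panel 1-2: Δb = 5.2 ft, d̄ = (0.00+2.82)/2 = 1.41, v̄ = (0.00+1.19)/2 = 0.595 → q = 5.2×1.41×0.595 = 4.363 ft³/s
Panel 2-3: Δb = 51.3 ft, d̄ = (2.82+6.24)/2 = 4.53, v̄ = (1.19+1.49)/2 = 1.34 → q = 51.3×4.53×1.34 = 311.4 ft³/s
Panel 3-4: Δb = 7.2 ft, d̄ = (6.24+4.60)/2 = 5.42, v̄ = (1.49+1.64)/2 = 1.565 → q = 7.2×5.42×1.565 = 61.07 ft³/s
Panel 4-5: Δb = 9.8 ft, d̄ = (4.60+0.00)/2 = 2.3, v̄ = (1.64+0.00)/2 = 0.82 → q = 9.8×2.3×0.82 = 18.48 ft³/s
Q = Σ q = 395.3 ft³/s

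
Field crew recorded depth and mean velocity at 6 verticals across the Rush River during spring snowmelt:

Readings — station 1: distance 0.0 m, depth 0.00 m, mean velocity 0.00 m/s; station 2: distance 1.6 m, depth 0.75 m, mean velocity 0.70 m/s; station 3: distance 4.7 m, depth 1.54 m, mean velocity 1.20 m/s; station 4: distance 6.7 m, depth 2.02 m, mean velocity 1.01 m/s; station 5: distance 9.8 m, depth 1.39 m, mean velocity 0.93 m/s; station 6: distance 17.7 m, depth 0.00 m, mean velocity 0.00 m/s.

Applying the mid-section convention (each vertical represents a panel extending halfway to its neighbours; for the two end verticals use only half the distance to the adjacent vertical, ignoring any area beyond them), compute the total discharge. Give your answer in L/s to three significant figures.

18300 L/s

w_2 = (4.7 − 0.0)/2 = 2.35 m; q_2 = 0.70 × 0.75 × 2.35 = 1.234 m³/s
w_3 = (6.7 − 1.6)/2 = 2.55 m; q_3 = 1.20 × 1.54 × 2.55 = 4.712 m³/s
w_4 = (9.8 − 4.7)/2 = 2.55 m; q_4 = 1.01 × 2.02 × 2.55 = 5.203 m³/s
w_5 = (17.7 − 6.7)/2 = 5.5 m; q_5 = 0.93 × 1.39 × 5.5 = 7.110 m³/s
Stations 1, 6 contribute zero (depth or velocity is 0).
Q = Σ qᵢ = 18.26 m³/s
= 18.26 × 1000 = 18260 L/s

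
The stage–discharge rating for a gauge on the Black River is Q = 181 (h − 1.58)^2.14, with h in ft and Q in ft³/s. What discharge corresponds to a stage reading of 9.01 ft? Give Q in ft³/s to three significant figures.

Q = 181 × (9.01 − 1.58)^2.14 = 181 × 7.43^2.14 = 13230 ft³/s

13200 ft³/s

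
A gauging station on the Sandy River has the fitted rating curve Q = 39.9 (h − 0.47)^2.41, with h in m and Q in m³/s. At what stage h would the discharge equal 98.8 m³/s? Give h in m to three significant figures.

1.93 m

h − h₀ = (Q/C)^(1/b) = (98.8/39.9)^(1/2.41) = 1.457 m
h = 0.47 + 1.457 = 1.927 m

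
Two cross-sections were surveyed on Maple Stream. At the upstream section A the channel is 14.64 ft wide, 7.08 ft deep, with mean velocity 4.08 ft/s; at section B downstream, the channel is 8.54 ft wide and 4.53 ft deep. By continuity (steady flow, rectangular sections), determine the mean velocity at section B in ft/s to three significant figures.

Q = A₁V₁ = (14.64×7.08) × 4.08 = 422.9 ft³/s
A₂ = 8.54 × 4.53 = 38.69 ft²
V₂ = Q/A₂ = 422.9/38.69 = 10.93 ft/s

10.9 ft/s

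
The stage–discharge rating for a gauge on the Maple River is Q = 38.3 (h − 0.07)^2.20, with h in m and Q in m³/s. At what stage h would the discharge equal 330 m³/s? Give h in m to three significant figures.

2.73 m

h − h₀ = (Q/C)^(1/b) = (330/38.3)^(1/2.20) = 2.662 m
h = 0.07 + 2.662 = 2.732 m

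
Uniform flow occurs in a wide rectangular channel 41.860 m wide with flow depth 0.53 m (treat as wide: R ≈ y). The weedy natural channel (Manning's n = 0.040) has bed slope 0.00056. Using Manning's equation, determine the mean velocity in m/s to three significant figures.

A = b·y = 41.860 × 0.53 = 22.19 m²
Wide channel: R ≈ y = 0.53 m
Q = (1/n)·A·R^(2/3)·S^(1/2) = (1/0.040) × 22.19 × 0.5300^(2/3) × 0.00056^(1/2) = 8.596 m³/s
V = Q/A = 8.596/22.19 = 0.3875 m/s

0.387 m/s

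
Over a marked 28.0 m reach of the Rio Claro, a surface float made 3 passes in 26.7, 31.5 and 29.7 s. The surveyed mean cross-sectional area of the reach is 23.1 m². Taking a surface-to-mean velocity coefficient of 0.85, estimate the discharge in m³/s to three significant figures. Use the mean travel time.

t̄ = (26.7 + 31.5 + 29.7) / 3 = 29.3 s
v_surface = L / t̄ = 28.0 / 29.3 = 0.9556 m/s
v_mean = 0.85 × 0.9556 = 0.8123 m/s
Q = A × v_mean = 23.1 × 0.8123 = 18.76 m³/s

18.8 m³/s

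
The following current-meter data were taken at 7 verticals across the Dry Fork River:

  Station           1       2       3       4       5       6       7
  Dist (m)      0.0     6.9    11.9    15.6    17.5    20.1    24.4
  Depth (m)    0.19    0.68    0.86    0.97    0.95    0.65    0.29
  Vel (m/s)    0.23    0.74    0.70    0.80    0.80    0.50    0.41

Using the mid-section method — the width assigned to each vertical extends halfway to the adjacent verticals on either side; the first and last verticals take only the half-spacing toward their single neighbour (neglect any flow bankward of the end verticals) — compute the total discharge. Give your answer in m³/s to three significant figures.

w_1 = (6.9 − 0.0)/2 = 3.45 m; q_1 = 0.23 × 0.19 × 3.45 = 0.1508 m³/s
w_2 = (11.9 − 0.0)/2 = 5.95 m; q_2 = 0.74 × 0.68 × 5.95 = 2.994 m³/s
w_3 = (15.6 − 6.9)/2 = 4.35 m; q_3 = 0.70 × 0.86 × 4.35 = 2.619 m³/s
w_4 = (17.5 − 11.9)/2 = 2.8 m; q_4 = 0.80 × 0.97 × 2.8 = 2.173 m³/s
w_5 = (20.1 − 15.6)/2 = 2.25 m; q_5 = 0.80 × 0.95 × 2.25 = 1.710 m³/s
w_6 = (24.4 − 17.5)/2 = 3.45 m; q_6 = 0.50 × 0.65 × 3.45 = 1.121 m³/s
w_7 = (24.4 − 20.1)/2 = 2.15 m; q_7 = 0.41 × 0.29 × 2.15 = 0.2556 m³/s
Q = Σ qᵢ = 11.02 m³/s

11.0 m³/s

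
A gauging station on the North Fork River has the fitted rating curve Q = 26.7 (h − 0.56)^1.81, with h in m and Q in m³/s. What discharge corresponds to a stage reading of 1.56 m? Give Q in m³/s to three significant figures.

26.7 m³/s

Q = 26.7 × (1.56 − 0.56)^1.81 = 26.7 × 1^1.81 = 26.70 m³/s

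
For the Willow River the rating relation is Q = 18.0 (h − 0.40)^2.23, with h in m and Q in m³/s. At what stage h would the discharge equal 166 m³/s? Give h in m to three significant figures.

h − h₀ = (Q/C)^(1/b) = (166/18.0)^(1/2.23) = 2.708 m
h = 0.40 + 2.708 = 3.108 m

3.11 m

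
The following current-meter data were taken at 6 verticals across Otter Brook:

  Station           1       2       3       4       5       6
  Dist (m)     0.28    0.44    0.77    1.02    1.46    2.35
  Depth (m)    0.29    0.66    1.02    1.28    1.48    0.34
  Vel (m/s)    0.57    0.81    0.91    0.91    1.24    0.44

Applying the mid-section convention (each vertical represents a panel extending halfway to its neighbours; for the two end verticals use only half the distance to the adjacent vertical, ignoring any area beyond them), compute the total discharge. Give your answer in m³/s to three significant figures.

w_1 = (0.44 − 0.28)/2 = 0.08 m; q_1 = 0.57 × 0.29 × 0.08 = 0.01322 m³/s
w_2 = (0.77 − 0.28)/2 = 0.245 m; q_2 = 0.81 × 0.66 × 0.245 = 0.1310 m³/s
w_3 = (1.02 − 0.44)/2 = 0.29 m; q_3 = 0.91 × 1.02 × 0.29 = 0.2692 m³/s
w_4 = (1.46 − 0.77)/2 = 0.345 m; q_4 = 0.91 × 1.28 × 0.345 = 0.4019 m³/s
w_5 = (2.35 − 1.02)/2 = 0.665 m; q_5 = 1.24 × 1.48 × 0.665 = 1.220 m³/s
w_6 = (2.35 − 1.46)/2 = 0.445 m; q_6 = 0.44 × 0.34 × 0.445 = 0.06657 m³/s
Q = Σ qᵢ = 2.102 m³/s

2.10 m³/s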